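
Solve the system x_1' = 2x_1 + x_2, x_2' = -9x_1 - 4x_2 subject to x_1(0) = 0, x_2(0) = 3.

x_1(t) = 3te^(-t), x_2(t) = -9te^(-t) + 3e^(-t)

Coefficient matrix A = [[2, 1], [-9, -4]].
Characteristic polynomial det(A - λI) = λ^2 + 2λ + 1 = 0.
Single eigenvalue λ = -1 with algebraic multiplicity 2.
Eigenvector v = (1,-3); generalized eigenvector w with (A-λI)w=v is (0,1).
General solution: e^(-t)[K_1·v + K_2·(t·v + w)].
Applying x_1(0)=0, x_2(0)=3 gives K_1=0, K_2=3.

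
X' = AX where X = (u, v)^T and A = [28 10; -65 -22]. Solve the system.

u(t) = c_1e^(3t)sin(5t) - c_1e^(3t)cos(5t) - c_2e^(3t)sin(5t) - c_2e^(3t)cos(5t), v(t) = -2c_1e^(3t)sin(5t) + 3c_1e^(3t)cos(5t) + 3c_2e^(3t)sin(5t) + 2c_2e^(3t)cos(5t)

Coefficient matrix A = [[28, 10], [-65, -22]].
Characteristic polynomial det(A - λI) = λ^2 - 6λ + 34 = 0.
Eigenvalues λ = 3 ± 5i (complex conjugate pair).
For λ=3+5i: an eigenvector is (-1,3) - i(1,-2) = (-1 - i, 3 + 2i).
A real fundamental pair from Re and Im of e^((3+5i)t)v: X_1 = e^(3t)(cos(5t)·(-1,3) + sin(5t)·(1,-2)), X_2 = e^(3t)(sin(5t)·(-1,3) - cos(5t)·(1,-2)).
General solution: c_1X_1 + c_2X_2.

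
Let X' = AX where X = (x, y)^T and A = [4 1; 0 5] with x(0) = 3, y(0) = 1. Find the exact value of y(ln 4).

1024

A = [[4,1],[0,5]]; eigenvalues λ = 5, 4.
Eigenvectors: (1,1) for λ=5, (-1,0) for λ=4.
From the initial condition, c_1 = 1, c_2 = -2.
y(ln 4) = (1)(4^5)(1) + (-2)(4^4)(0) = 1024.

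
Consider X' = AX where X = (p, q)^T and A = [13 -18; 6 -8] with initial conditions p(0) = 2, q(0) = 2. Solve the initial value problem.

Coefficient matrix A = [[13, -18], [6, -8]].
Characteristic polynomial det(A - λI) = λ^2 - 5λ + 4 = 0.
Eigenvalues λ = 1, 4.
For λ=1: (A-λI) row 1 is [12, -18], so an eigenvector is (-3, -2).
For λ=4: (A-λI) row 1 is [9, -18], so an eigenvector is (2, 1).
General solution: C_1e^(t)(-3,-2) + C_2e^(4t)(2,1).
Applying p(0)=2, q(0)=2 gives C_1=-2, C_2=-2.

p(t) = -4e^(4t) + 6e^(t), q(t) = -2e^(4t) + 4e^(t)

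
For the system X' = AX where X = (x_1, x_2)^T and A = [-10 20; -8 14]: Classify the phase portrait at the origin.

A = [[-10,20],[-8,14]]; det(A-λI) = λ^2 - 4λ + 20.
λ = 2 ± 4i: positive real part.

unstable spiral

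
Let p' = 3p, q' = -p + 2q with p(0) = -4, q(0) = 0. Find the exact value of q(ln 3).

A = [[3,0],[-1,2]]; eigenvalues λ = 3, 2.
Eigenvectors: (-1,1) for λ=3, (0,-1) for λ=2.
From the initial condition, c_1 = 4, c_2 = 4.
q(ln 3) = (4)(3^3)(1) + (4)(3^2)(-1) = 72.

72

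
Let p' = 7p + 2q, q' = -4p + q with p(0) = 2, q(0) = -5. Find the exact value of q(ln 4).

640

A = [[7,2],[-4,1]]; eigenvalues λ = 5, 3.
Eigenvectors: (-1,1) for λ=5, (-1,2) for λ=3.
From the initial condition, c_1 = 1, c_2 = -3.
q(ln 4) = (1)(4^5)(1) + (-3)(4^3)(2) = 640.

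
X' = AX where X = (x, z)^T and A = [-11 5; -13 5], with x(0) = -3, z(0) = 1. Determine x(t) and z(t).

Coefficient matrix A = [[-11, 5], [-13, 5]].
Characteristic polynomial det(A - λI) = λ^2 + 6λ + 10 = 0.
Eigenvalues λ = -3 ± i (complex conjugate pair).
For λ=-3+i: an eigenvector is (1,2) - i(2,3) = (1 - 2i, 2 - 3i).
A real fundamental pair from Re and Im of e^((-3+i)t)v: X_1 = e^(-3t)(cos(t)·(1,2) + sin(t)·(2,3)), X_2 = e^(-3t)(sin(t)·(1,2) - cos(t)·(2,3)).
General solution: C_1X_1 + C_2X_2.
Applying x(0)=-3, z(0)=1 gives C_1=11, C_2=7.

x(t) = 29e^(-3t)sin(t) - 3e^(-3t)cos(t), z(t) = 47e^(-3t)sin(t) + e^(-3t)cos(t)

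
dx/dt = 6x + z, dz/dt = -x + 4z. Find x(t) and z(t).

x(t) = C_1e^(5t) + C_2te^(5t) + 3C_2e^(5t), z(t) = -C_1e^(5t) - C_2te^(5t) - 2C_2e^(5t)

Coefficient matrix A = [[6, 1], [-1, 4]].
Characteristic polynomial det(A - λI) = λ^2 - 10λ + 25 = 0.
Single eigenvalue λ = 5 with algebraic multiplicity 2.
Eigenvector v = (1,-1); generalized eigenvector w with (A-λI)w=v is (3,-2).
General solution: e^(5t)[C_1·v + C_2·(t·v + w)].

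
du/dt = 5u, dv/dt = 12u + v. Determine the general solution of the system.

Coefficient matrix A = [[5, 0], [12, 1]].
Characteristic polynomial det(A - λI) = λ^2 - 6λ + 5 = 0.
Eigenvalues λ = 1, 5.
For λ=1: (A-λI) row 1 is [4, 0], so an eigenvector is (0, 1).
For λ=5: (A-λI) row 2 is [12, -4], so an eigenvector is (-1, -3).
General solution: C_1e^(t)(0,1) + C_2e^(5t)(-1,-3).

u(t) = -C_2e^(5t), v(t) = C_1e^(t) - 3C_2e^(5t)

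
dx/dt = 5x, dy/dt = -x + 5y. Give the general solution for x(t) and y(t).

Coefficient matrix A = [[5, 0], [-1, 5]].
Characteristic polynomial det(A - λI) = λ^2 - 10λ + 25 = 0.
Single eigenvalue λ = 5 with algebraic multiplicity 2.
Eigenvector v = (0,1); generalized eigenvector w with (A-λI)w=v is (-1,1).
General solution: e^(5t)[c_1·v + c_2·(t·v + w)].

x(t) = -c_2e^(5t), y(t) = c_1e^(5t) + c_2te^(5t) + c_2e^(5t)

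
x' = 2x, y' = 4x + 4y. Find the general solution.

Coefficient matrix A = [[2, 0], [4, 4]].
Characteristic polynomial det(A - λI) = λ^2 - 6λ + 8 = 0.
Eigenvalues λ = 2, 4.
For λ=2: (A-λI) row 2 is [4, 2], so an eigenvector is (-1, 2).
For λ=4: (A-λI) row 1 is [-2, 0], so an eigenvector is (0, 1).
General solution: c_1e^(2t)(-1,2) + c_2e^(4t)(0,1).

x(t) = -c_1e^(2t), y(t) = 2c_1e^(2t) + c_2e^(4t)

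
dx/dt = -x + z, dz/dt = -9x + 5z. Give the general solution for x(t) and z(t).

x(t) = c_1e^(2t) + c_2te^(2t), z(t) = 3c_1e^(2t) + 3c_2te^(2t) + c_2e^(2t)

Coefficient matrix A = [[-1, 1], [-9, 5]].
Characteristic polynomial det(A - λI) = λ^2 - 4λ + 4 = 0.
Single eigenvalue λ = 2 with algebraic multiplicity 2.
Eigenvector v = (1,3); generalized eigenvector w with (A-λI)w=v is (0,1).
General solution: e^(2t)[c_1·v + c_2·(t·v + w)].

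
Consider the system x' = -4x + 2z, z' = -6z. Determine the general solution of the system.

x(t) = -c_1e^(-6t) - c_2e^(-4t), z(t) = c_1e^(-6t)

Coefficient matrix A = [[-4, 2], [0, -6]].
Characteristic polynomial det(A - λI) = λ^2 + 10λ + 24 = 0.
Eigenvalues λ = -6, -4.
For λ=-6: (A-λI) row 1 is [2, 2], so an eigenvector is (-1, 1).
For λ=-4: (A-λI) row 1 is [0, 2], so an eigenvector is (-1, 0).
General solution: c_1e^(-6t)(-1,1) + c_2e^(-4t)(-1,0).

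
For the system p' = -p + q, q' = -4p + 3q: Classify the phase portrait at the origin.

A = [[-1,1],[-4,3]]; det(A-λI) = λ^2 - 2λ + 1.
repeated λ = 1 with a single eigenvector.

unstable improper node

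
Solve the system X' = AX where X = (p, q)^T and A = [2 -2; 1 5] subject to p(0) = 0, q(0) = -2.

p(t) = 4e^(4t) - 4e^(3t), q(t) = -4e^(4t) + 2e^(3t)

Coefficient matrix A = [[2, -2], [1, 5]].
Characteristic polynomial det(A - λI) = λ^2 - 7λ + 12 = 0.
Eigenvalues λ = 4, 3.
For λ=4: (A-λI) row 1 is [-2, -2], so an eigenvector is (-1, 1).
For λ=3: (A-λI) row 1 is [-1, -2], so an eigenvector is (2, -1).
General solution: C_1e^(4t)(-1,1) + C_2e^(3t)(2,-1).
Applying p(0)=0, q(0)=-2 gives C_1=-4, C_2=-2.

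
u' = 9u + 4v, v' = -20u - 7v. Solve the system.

Coefficient matrix A = [[9, 4], [-20, -7]].
Characteristic polynomial det(A - λI) = λ^2 - 2λ + 17 = 0.
Eigenvalues λ = 1 ± 4i (complex conjugate pair).
For λ=1+4i: an eigenvector is (0,1) - i(1,-2) = (0 - i, 1 + 2i).
A real fundamental pair from Re and Im of e^((1+4i)t)v: X_1 = e^(t)(cos(4t)·(0,1) + sin(4t)·(1,-2)), X_2 = e^(t)(sin(4t)·(0,1) - cos(4t)·(1,-2)).
General solution: c_1X_1 + c_2X_2.

u(t) = c_1e^(t)sin(4t) - c_2e^(t)cos(4t), v(t) = -2c_1e^(t)sin(4t) + c_1e^(t)cos(4t) + c_2e^(t)sin(4t) + 2c_2e^(t)cos(4t)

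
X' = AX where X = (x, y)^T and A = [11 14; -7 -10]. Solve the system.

Coefficient matrix A = [[11, 14], [-7, -10]].
Characteristic polynomial det(A - λI) = λ^2 - λ - 12 = 0.
Eigenvalues λ = -3, 4.
For λ=-3: (A-λI) row 1 is [14, 14], so an eigenvector is (-1, 1).
For λ=4: (A-λI) row 1 is [7, 14], so an eigenvector is (2, -1).
General solution: C_1e^(-3t)(-1,1) + C_2e^(4t)(2,-1).

x(t) = -C_1e^(-3t) + 2C_2e^(4t), y(t) = C_1e^(-3t) - C_2e^(4t)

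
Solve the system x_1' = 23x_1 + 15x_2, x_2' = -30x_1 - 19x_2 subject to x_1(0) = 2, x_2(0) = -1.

Coefficient matrix A = [[23, 15], [-30, -19]].
Characteristic polynomial det(A - λI) = λ^2 - 4λ + 13 = 0.
Eigenvalues λ = 2 ± 3i (complex conjugate pair).
For λ=2+3i: an eigenvector is (2,-3) - i(-1,1) = (2 + i, -3 - i).
A real fundamental pair from Re and Im of e^((2+3i)t)v: X_1 = e^(2t)(cos(3t)·(2,-3) + sin(3t)·(-1,1)), X_2 = e^(2t)(sin(3t)·(2,-3) - cos(3t)·(-1,1)).
General solution: C_1X_1 + C_2X_2.
Applying x_1(0)=2, x_2(0)=-1 gives C_1=-1, C_2=4.

x_1(t) = 9e^(2t)sin(3t) + 2e^(2t)cos(3t), x_2(t) = -13e^(2t)sin(3t) - e^(2t)cos(3t)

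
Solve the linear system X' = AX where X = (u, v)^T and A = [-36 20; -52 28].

Coefficient matrix A = [[-36, 20], [-52, 28]].
Characteristic polynomial det(A - λI) = λ^2 + 8λ + 32 = 0.
Eigenvalues λ = -4 ± 4i (complex conjugate pair).
For λ=-4+4i: an eigenvector is (1,2) - i(2,3) = (1 - 2i, 2 - 3i).
A real fundamental pair from Re and Im of e^((-4+4i)t)v: X_1 = e^(-4t)(cos(4t)·(1,2) + sin(4t)·(2,3)), X_2 = e^(-4t)(sin(4t)·(1,2) - cos(4t)·(2,3)).
General solution: K_1X_1 + K_2X_2.

u(t) = 2K_1e^(-4t)sin(4t) + K_1e^(-4t)cos(4t) + K_2e^(-4t)sin(4t) - 2K_2e^(-4t)cos(4t), v(t) = 3K_1e^(-4t)sin(4t) + 2K_1e^(-4t)cos(4t) + 2K_2e^(-4t)sin(4t) - 3K_2e^(-4t)cos(4t)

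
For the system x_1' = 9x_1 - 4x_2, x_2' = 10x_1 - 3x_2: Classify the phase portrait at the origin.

unstable spiral

A = [[9,-4],[10,-3]]; det(A-λI) = λ^2 - 6λ + 13.
λ = 3 ± 2i: positive real part.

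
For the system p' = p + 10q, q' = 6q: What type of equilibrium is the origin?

unstable node

A = [[1,10],[0,6]]; det(A-λI) = λ^2 - 7λ + 6.
λ = 6, 1: both positive.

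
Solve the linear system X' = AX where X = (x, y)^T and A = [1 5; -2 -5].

Coefficient matrix A = [[1, 5], [-2, -5]].
Characteristic polynomial det(A - λI) = λ^2 + 4λ + 5 = 0.
Eigenvalues λ = -2 ± i (complex conjugate pair).
For λ=-2+i: an eigenvector is (-2,1) - i(-1,1) = (-2 + i, 1 - i).
A real fundamental pair from Re and Im of e^((-2+i)t)v: X_1 = e^(-2t)(cos(t)·(-2,1) + sin(t)·(-1,1)), X_2 = e^(-2t)(sin(t)·(-2,1) - cos(t)·(-1,1)).
General solution: c_1X_1 + c_2X_2.

x(t) = -c_1e^(-2t)sin(t) - 2c_1e^(-2t)cos(t) - 2c_2e^(-2t)sin(t) + c_2e^(-2t)cos(t), y(t) = c_1e^(-2t)sin(t) + c_1e^(-2t)cos(t) + c_2e^(-2t)sin(t) - c_2e^(-2t)cos(t)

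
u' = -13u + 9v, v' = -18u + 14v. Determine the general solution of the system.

Coefficient matrix A = [[-13, 9], [-18, 14]].
Characteristic polynomial det(A - λI) = λ^2 - λ - 20 = 0.
Eigenvalues λ = -4, 5.
For λ=-4: (A-λI) row 1 is [-9, 9], so an eigenvector is (1, 1).
For λ=5: (A-λI) row 1 is [-18, 9], so an eigenvector is (1, 2).
General solution: K_1e^(-4t)(1,1) + K_2e^(5t)(1,2).

u(t) = K_1e^(-4t) + K_2e^(5t), v(t) = K_1e^(-4t) + 2K_2e^(5t)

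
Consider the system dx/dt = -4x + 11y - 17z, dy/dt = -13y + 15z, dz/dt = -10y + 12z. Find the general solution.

x(t) = c_1e^(-4t) - c_2e^(-3t) - c_3e^(2t), y(t) = 3c_2e^(-3t) + c_3e^(2t), z(t) = 2c_2e^(-3t) + c_3e^(2t)

Coefficient matrix A = [[-4, 11, -17], [0, -13, 15], [0, -10, 12]].
det(A - λI) = 0 gives eigenvalues λ = -4, -3, 2.
For λ=-4: eigenvector (1,0,0).
For λ=-3: eigenvector (-1,3,2).
For λ=2: eigenvector (-1,1,1).
General solution: c_1e^(-4t)(1,0,0) + c_2e^(-3t)(-1,3,2) + c_3e^(2t)(-1,1,1).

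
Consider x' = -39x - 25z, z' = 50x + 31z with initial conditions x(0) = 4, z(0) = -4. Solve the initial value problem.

Coefficient matrix A = [[-39, -25], [50, 31]].
Characteristic polynomial det(A - λI) = λ^2 + 8λ + 41 = 0.
Eigenvalues λ = -4 ± 5i (complex conjugate pair).
For λ=-4+5i: an eigenvector is (1,-1) - i(-2,3) = (1 + 2i, -1 - 3i).
A real fundamental pair from Re and Im of e^((-4+5i)t)v: X_1 = e^(-4t)(cos(5t)·(1,-1) + sin(5t)·(-2,3)), X_2 = e^(-4t)(sin(5t)·(1,-1) - cos(5t)·(-2,3)).
General solution: K_1X_1 + K_2X_2.
Applying x(0)=4, z(0)=-4 gives K_1=4, K_2=0.

x(t) = -8e^(-4t)sin(5t) + 4e^(-4t)cos(5t), z(t) = 12e^(-4t)sin(5t) - 4e^(-4t)cos(5t)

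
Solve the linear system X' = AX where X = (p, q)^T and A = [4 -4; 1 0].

p(t) = 2K_1e^(2t) + 2K_2te^(2t) - 3K_2e^(2t), q(t) = K_1e^(2t) + K_2te^(2t) - 2K_2e^(2t)

Coefficient matrix A = [[4, -4], [1, 0]].
Characteristic polynomial det(A - λI) = λ^2 - 4λ + 4 = 0.
Single eigenvalue λ = 2 with algebraic multiplicity 2.
Eigenvector v = (2,1); generalized eigenvector w with (A-λI)w=v is (-3,-2).
General solution: e^(2t)[K_1·v + K_2·(t·v + w)].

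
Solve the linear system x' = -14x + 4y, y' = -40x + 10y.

Coefficient matrix A = [[-14, 4], [-40, 10]].
Characteristic polynomial det(A - λI) = λ^2 + 4λ + 20 = 0.
Eigenvalues λ = -2 ± 4i (complex conjugate pair).
For λ=-2+4i: an eigenvector is (1,3) - i(0,-1) = (1, 3 + i).
A real fundamental pair from Re and Im of e^((-2+4i)t)v: X_1 = e^(-2t)(cos(4t)·(1,3) + sin(4t)·(0,-1)), X_2 = e^(-2t)(sin(4t)·(1,3) - cos(4t)·(0,-1)).
General solution: C_1X_1 + C_2X_2.

x(t) = C_1e^(-2t)cos(4t) + C_2e^(-2t)sin(4t), y(t) = -C_1e^(-2t)sin(4t) + 3C_1e^(-2t)cos(4t) + 3C_2e^(-2t)sin(4t) + C_2e^(-2t)cos(4t)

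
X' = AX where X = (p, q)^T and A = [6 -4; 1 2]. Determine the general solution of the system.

p(t) = 2K_1e^(4t) + 2K_2te^(4t) + 3K_2e^(4t), q(t) = K_1e^(4t) + K_2te^(4t) + K_2e^(4t)

Coefficient matrix A = [[6, -4], [1, 2]].
Characteristic polynomial det(A - λI) = λ^2 - 8λ + 16 = 0.
Single eigenvalue λ = 4 with algebraic multiplicity 2.
Eigenvector v = (2,1); generalized eigenvector w with (A-λI)w=v is (3,1).
General solution: e^(4t)[K_1·v + K_2·(t·v + w)].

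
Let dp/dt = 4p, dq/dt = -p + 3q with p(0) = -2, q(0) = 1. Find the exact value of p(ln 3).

A = [[4,0],[-1,3]]; eigenvalues λ = 3, 4.
Eigenvectors: (0,-1) for λ=3, (-1,1) for λ=4.
From the initial condition, c_1 = 1, c_2 = 2.
p(ln 3) = (1)(3^3)(0) + (2)(3^4)(-1) = -162.

-162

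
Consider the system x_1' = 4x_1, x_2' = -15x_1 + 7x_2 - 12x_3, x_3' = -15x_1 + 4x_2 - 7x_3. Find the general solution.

Coefficient matrix A = [[4, 0, 0], [-15, 7, -12], [-15, 4, -7]].
det(A - λI) = 0 gives eigenvalues λ = -1, 4, 1.
For λ=-1: eigenvector (0,-3,-2).
For λ=4: eigenvector (1,1,-1).
For λ=1: eigenvector (0,2,1).
General solution: c_1e^(-t)(0,-3,-2) + c_2e^(4t)(1,1,-1) + c_3e^(t)(0,2,1).

x_1(t) = c_2e^(4t), x_2(t) = -3c_1e^(-t) + c_2e^(4t) + 2c_3e^(t), x_3(t) = -2c_1e^(-t) - c_2e^(4t) + c_3e^(t)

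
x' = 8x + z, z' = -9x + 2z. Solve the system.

Coefficient matrix A = [[8, 1], [-9, 2]].
Characteristic polynomial det(A - λI) = λ^2 - 10λ + 25 = 0.
Single eigenvalue λ = 5 with algebraic multiplicity 2.
Eigenvector v = (-1,3); generalized eigenvector w with (A-λI)w=v is (-1,2).
General solution: e^(5t)[C_1·v + C_2·(t·v + w)].

x(t) = -C_1e^(5t) - C_2te^(5t) - C_2e^(5t), z(t) = 3C_1e^(5t) + 3C_2te^(5t) + 2C_2e^(5t)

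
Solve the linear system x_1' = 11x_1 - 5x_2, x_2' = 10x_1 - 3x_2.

x_1(t) = c_1e^(4t)sin(t) - 2c_1e^(4t)cos(t) - 2c_2e^(4t)sin(t) - c_2e^(4t)cos(t), x_2(t) = c_1e^(4t)sin(t) - 3c_1e^(4t)cos(t) - 3c_2e^(4t)sin(t) - c_2e^(4t)cos(t)

Coefficient matrix A = [[11, -5], [10, -3]].
Characteristic polynomial det(A - λI) = λ^2 - 8λ + 17 = 0.
Eigenvalues λ = 4 ± i (complex conjugate pair).
For λ=4+i: an eigenvector is (-2,-3) - i(1,1) = (-2 - i, -3 - i).
A real fundamental pair from Re and Im of e^((4+i)t)v: X_1 = e^(4t)(cos(t)·(-2,-3) + sin(t)·(1,1)), X_2 = e^(4t)(sin(t)·(-2,-3) - cos(t)·(1,1)).
General solution: c_1X_1 + c_2X_2.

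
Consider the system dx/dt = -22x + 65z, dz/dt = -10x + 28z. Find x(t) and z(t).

Coefficient matrix A = [[-22, 65], [-10, 28]].
Characteristic polynomial det(A - λI) = λ^2 - 6λ + 34 = 0.
Eigenvalues λ = 3 ± 5i (complex conjugate pair).
For λ=3+5i: an eigenvector is (-3,-1) - i(2,1) = (-3 - 2i, -1 - i).
A real fundamental pair from Re and Im of e^((3+5i)t)v: X_1 = e^(3t)(cos(5t)·(-3,-1) + sin(5t)·(2,1)), X_2 = e^(3t)(sin(5t)·(-3,-1) - cos(5t)·(2,1)).
General solution: c_1X_1 + c_2X_2.

x(t) = 2c_1e^(3t)sin(5t) - 3c_1e^(3t)cos(5t) - 3c_2e^(3t)sin(5t) - 2c_2e^(3t)cos(5t), z(t) = c_1e^(3t)sin(5t) - c_1e^(3t)cos(5t) - c_2e^(3t)sin(5t) - c_2e^(3t)cos(5t)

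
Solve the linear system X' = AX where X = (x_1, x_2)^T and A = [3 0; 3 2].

Coefficient matrix A = [[3, 0], [3, 2]].
Characteristic polynomial det(A - λI) = λ^2 - 5λ + 6 = 0.
Eigenvalues λ = 3, 2.
For λ=3: (A-λI) row 2 is [3, -1], so an eigenvector is (-1, -3).
For λ=2: (A-λI) row 1 is [1, 0], so an eigenvector is (0, -1).
General solution: c_1e^(3t)(-1,-3) + c_2e^(2t)(0,-1).

x_1(t) = -c_1e^(3t), x_2(t) = -3c_1e^(3t) - c_2e^(2t)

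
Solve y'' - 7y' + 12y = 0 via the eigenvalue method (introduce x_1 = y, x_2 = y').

Let x_1 = y, x_2 = y'. Then x_1' = x_2 and x_2' = -12x_1 + 7x_2.
A = [[0,1],[-12,7]]; det(A-λI) = λ^2 - 7λ + 12.
Eigenvalues λ = 4, 3 with eigenvectors (1,4), (1,3).

y(t) = K_1e^(4t) + K_2e^(3t)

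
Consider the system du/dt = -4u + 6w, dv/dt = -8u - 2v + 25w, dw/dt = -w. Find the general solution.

u(t) = K_2e^(-4t) + 2K_3e^(-t), v(t) = K_1e^(-2t) + 4K_2e^(-4t) + 9K_3e^(-t), w(t) = K_3e^(-t)

Coefficient matrix A = [[-4, 0, 6], [-8, -2, 25], [0, 0, -1]].
det(A - λI) = 0 gives eigenvalues λ = -2, -4, -1.
For λ=-2: eigenvector (0,1,0).
For λ=-4: eigenvector (1,4,0).
For λ=-1: eigenvector (2,9,1).
General solution: K_1e^(-2t)(0,1,0) + K_2e^(-4t)(1,4,0) + K_3e^(-t)(2,9,1).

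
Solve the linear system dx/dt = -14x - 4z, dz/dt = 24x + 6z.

x(t) = K_1e^(-6t) + K_2e^(-2t), z(t) = -2K_1e^(-6t) - 3K_2e^(-2t)

Coefficient matrix A = [[-14, -4], [24, 6]].
Characteristic polynomial det(A - λI) = λ^2 + 8λ + 12 = 0.
Eigenvalues λ = -6, -2.
For λ=-6: (A-λI) row 1 is [-8, -4], so an eigenvector is (1, -2).
For λ=-2: (A-λI) row 1 is [-12, -4], so an eigenvector is (1, -3).
General solution: K_1e^(-6t)(1,-2) + K_2e^(-2t)(1,-3).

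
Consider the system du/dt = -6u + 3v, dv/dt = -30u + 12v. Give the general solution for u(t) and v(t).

u(t) = -c_1e^(3t)cos(3t) - c_2e^(3t)sin(3t), v(t) = c_1e^(3t)sin(3t) - 3c_1e^(3t)cos(3t) - 3c_2e^(3t)sin(3t) - c_2e^(3t)cos(3t)

Coefficient matrix A = [[-6, 3], [-30, 12]].
Characteristic polynomial det(A - λI) = λ^2 - 6λ + 18 = 0.
Eigenvalues λ = 3 ± 3i (complex conjugate pair).
For λ=3+3i: an eigenvector is (-1,-3) - i(0,1) = (-1, -3 - i).
A real fundamental pair from Re and Im of e^((3+3i)t)v: X_1 = e^(3t)(cos(3t)·(-1,-3) + sin(3t)·(0,1)), X_2 = e^(3t)(sin(3t)·(-1,-3) - cos(3t)·(0,1)).
General solution: c_1X_1 + c_2X_2.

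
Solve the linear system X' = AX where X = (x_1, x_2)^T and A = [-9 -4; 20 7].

x_1(t) = C_1e^(-t)cos(4t) + C_2e^(-t)sin(4t), x_2(t) = C_1e^(-t)sin(4t) - 2C_1e^(-t)cos(4t) - 2C_2e^(-t)sin(4t) - C_2e^(-t)cos(4t)

Coefficient matrix A = [[-9, -4], [20, 7]].
Characteristic polynomial det(A - λI) = λ^2 + 2λ + 17 = 0.
Eigenvalues λ = -1 ± 4i (complex conjugate pair).
For λ=-1+4i: an eigenvector is (1,-2) - i(0,1) = (1, -2 - i).
A real fundamental pair from Re and Im of e^((-1+4i)t)v: X_1 = e^(-t)(cos(4t)·(1,-2) + sin(4t)·(0,1)), X_2 = e^(-t)(sin(4t)·(1,-2) - cos(4t)·(0,1)).
General solution: C_1X_1 + C_2X_2.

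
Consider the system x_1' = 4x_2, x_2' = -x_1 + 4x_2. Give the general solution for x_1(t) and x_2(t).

x_1(t) = -2c_1e^(2t) - 2c_2te^(2t) - 3c_2e^(2t), x_2(t) = -c_1e^(2t) - c_2te^(2t) - 2c_2e^(2t)

Coefficient matrix A = [[0, 4], [-1, 4]].
Characteristic polynomial det(A - λI) = λ^2 - 4λ + 4 = 0.
Single eigenvalue λ = 2 with algebraic multiplicity 2.
Eigenvector v = (-2,-1); generalized eigenvector w with (A-λI)w=v is (-3,-2).
General solution: e^(2t)[c_1·v + c_2·(t·v + w)].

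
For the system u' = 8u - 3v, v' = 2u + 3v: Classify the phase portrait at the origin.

A = [[8,-3],[2,3]]; det(A-λI) = λ^2 - 11λ + 30.
λ = 5, 6: both positive.

unstable node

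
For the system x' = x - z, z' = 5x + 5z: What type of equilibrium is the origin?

A = [[1,-1],[5,5]]; det(A-λI) = λ^2 - 6λ + 10.
λ = 3 ± i: positive real part.

unstable spiral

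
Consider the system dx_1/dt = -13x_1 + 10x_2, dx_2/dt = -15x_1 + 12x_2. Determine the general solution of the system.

x_1(t) = C_1e^(-3t) - 2C_2e^(2t), x_2(t) = C_1e^(-3t) - 3C_2e^(2t)

Coefficient matrix A = [[-13, 10], [-15, 12]].
Characteristic polynomial det(A - λI) = λ^2 + λ - 6 = 0.
Eigenvalues λ = -3, 2.
For λ=-3: (A-λI) row 1 is [-10, 10], so an eigenvector is (1, 1).
For λ=2: (A-λI) row 1 is [-15, 10], so an eigenvector is (-2, -3).
General solution: C_1e^(-3t)(1,1) + C_2e^(2t)(-2,-3).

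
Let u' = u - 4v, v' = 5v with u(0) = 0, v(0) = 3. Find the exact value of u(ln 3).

A = [[1,-4],[0,5]]; eigenvalues λ = 1, 5.
Eigenvectors: (1,0) for λ=1, (-1,1) for λ=5.
From the initial condition, c_1 = 3, c_2 = 3.
u(ln 3) = (3)(3^1)(1) + (3)(3^5)(-1) = -720.

-720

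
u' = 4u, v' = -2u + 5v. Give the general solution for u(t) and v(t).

Coefficient matrix A = [[4, 0], [-2, 5]].
Characteristic polynomial det(A - λI) = λ^2 - 9λ + 20 = 0.
Eigenvalues λ = 4, 5.
For λ=4: (A-λI) row 2 is [-2, 1], so an eigenvector is (-1, -2).
For λ=5: (A-λI) row 1 is [-1, 0], so an eigenvector is (0, -1).
General solution: K_1e^(4t)(-1,-2) + K_2e^(5t)(0,-1).

u(t) = -K_1e^(4t), v(t) = -2K_1e^(4t) - K_2e^(5t)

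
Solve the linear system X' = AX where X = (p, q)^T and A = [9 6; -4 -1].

Coefficient matrix A = [[9, 6], [-4, -1]].
Characteristic polynomial det(A - λI) = λ^2 - 8λ + 15 = 0.
Eigenvalues λ = 5, 3.
For λ=5: (A-λI) row 1 is [4, 6], so an eigenvector is (-3, 2).
For λ=3: (A-λI) row 1 is [6, 6], so an eigenvector is (-1, 1).
General solution: K_1e^(5t)(-3,2) + K_2e^(3t)(-1,1).

p(t) = -3K_1e^(5t) - K_2e^(3t), q(t) = 2K_1e^(5t) + K_2e^(3t)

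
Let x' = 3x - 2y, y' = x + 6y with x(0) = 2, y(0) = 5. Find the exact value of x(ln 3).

-1782

A = [[3,-2],[1,6]]; eigenvalues λ = 4, 5.
Eigenvectors: (2,-1) for λ=4, (1,-1) for λ=5.
From the initial condition, c_1 = 7, c_2 = -12.
x(ln 3) = (7)(3^4)(2) + (-12)(3^5)(1) = -1782.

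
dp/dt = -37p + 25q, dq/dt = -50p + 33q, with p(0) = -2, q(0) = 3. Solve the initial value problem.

p(t) = 29e^(-2t)sin(5t) - 2e^(-2t)cos(5t), q(t) = 41e^(-2t)sin(5t) + 3e^(-2t)cos(5t)

Coefficient matrix A = [[-37, 25], [-50, 33]].
Characteristic polynomial det(A - λI) = λ^2 + 4λ + 29 = 0.
Eigenvalues λ = -2 ± 5i (complex conjugate pair).
For λ=-2+5i: an eigenvector is (-2,-3) - i(-1,-1) = (-2 + i, -3 + i).
A real fundamental pair from Re and Im of e^((-2+5i)t)v: X_1 = e^(-2t)(cos(5t)·(-2,-3) + sin(5t)·(-1,-1)), X_2 = e^(-2t)(sin(5t)·(-2,-3) - cos(5t)·(-1,-1)).
General solution: K_1X_1 + K_2X_2.
Applying p(0)=-2, q(0)=3 gives K_1=-5, K_2=-12.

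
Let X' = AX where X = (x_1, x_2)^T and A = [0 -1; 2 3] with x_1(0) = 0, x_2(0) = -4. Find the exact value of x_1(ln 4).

A = [[0,-1],[2,3]]; eigenvalues λ = 2, 1.
Eigenvectors: (-1,2) for λ=2, (-1,1) for λ=1.
From the initial condition, c_1 = -4, c_2 = 4.
x_1(ln 4) = (-4)(4^2)(-1) + (4)(4^1)(-1) = 48.

48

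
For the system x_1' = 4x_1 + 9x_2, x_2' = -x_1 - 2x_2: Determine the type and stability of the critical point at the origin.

unstable improper node

A = [[4,9],[-1,-2]]; det(A-λI) = λ^2 - 2λ + 1.
repeated λ = 1 with a single eigenvector.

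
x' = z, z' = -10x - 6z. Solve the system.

x(t) = -C_1e^(-3t)sin(t) + C_2e^(-3t)cos(t), z(t) = 3C_1e^(-3t)sin(t) - C_1e^(-3t)cos(t) - C_2e^(-3t)sin(t) - 3C_2e^(-3t)cos(t)

Coefficient matrix A = [[0, 1], [-10, -6]].
Characteristic polynomial det(A - λI) = λ^2 + 6λ + 10 = 0.
Eigenvalues λ = -3 ± i (complex conjugate pair).
For λ=-3+i: an eigenvector is (0,-1) - i(-1,3) = (0 + i, -1 - 3i).
A real fundamental pair from Re and Im of e^((-3+i)t)v: X_1 = e^(-3t)(cos(t)·(0,-1) + sin(t)·(-1,3)), X_2 = e^(-3t)(sin(t)·(0,-1) - cos(t)·(-1,3)).
General solution: C_1X_1 + C_2X_2.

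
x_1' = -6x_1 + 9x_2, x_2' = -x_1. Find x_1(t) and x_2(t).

Coefficient matrix A = [[-6, 9], [-1, 0]].
Characteristic polynomial det(A - λI) = λ^2 + 6λ + 9 = 0.
Single eigenvalue λ = -3 with algebraic multiplicity 2.
Eigenvector v = (-3,-1); generalized eigenvector w with (A-λI)w=v is (1,0).
General solution: e^(-3t)[K_1·v + K_2·(t·v + w)].

x_1(t) = -3K_1e^(-3t) - 3K_2te^(-3t) + K_2e^(-3t), x_2(t) = -K_1e^(-3t) - K_2te^(-3t)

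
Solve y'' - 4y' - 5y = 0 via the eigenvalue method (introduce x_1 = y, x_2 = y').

y(t) = K_1e^(5t) + K_2e^(-t)

Let x_1 = y, x_2 = y'. Then x_1' = x_2 and x_2' = 5x_1 + 4x_2.
A = [[0,1],[5,4]]; det(A-λI) = λ^2 - 4λ - 5.
Eigenvalues λ = 5, -1 with eigenvectors (1,5), (1,-1).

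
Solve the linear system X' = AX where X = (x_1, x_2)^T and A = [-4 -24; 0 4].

Coefficient matrix A = [[-4, -24], [0, 4]].
Characteristic polynomial det(A - λI) = λ^2 - 16 = 0.
Eigenvalues λ = -4, 4.
For λ=-4: (A-λI) row 1 is [0, -24], so an eigenvector is (-1, 0).
For λ=4: (A-λI) row 1 is [-8, -24], so an eigenvector is (-3, 1).
General solution: C_1e^(-4t)(-1,0) + C_2e^(4t)(-3,1).

x_1(t) = -C_1e^(-4t) - 3C_2e^(4t), x_2(t) = C_2e^(4t)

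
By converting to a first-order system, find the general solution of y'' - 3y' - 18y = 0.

Let x_1 = y, x_2 = y'. Then x_1' = x_2 and x_2' = 18x_1 + 3x_2.
A = [[0,1],[18,3]]; det(A-λI) = λ^2 - 3λ - 18.
Eigenvalues λ = -3, 6 with eigenvectors (1,-3), (1,6).

y(t) = C_1e^(-3t) + C_2e^(6t)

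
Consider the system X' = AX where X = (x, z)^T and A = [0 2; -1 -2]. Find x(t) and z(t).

Coefficient matrix A = [[0, 2], [-1, -2]].
Characteristic polynomial det(A - λI) = λ^2 + 2λ + 2 = 0.
Eigenvalues λ = -1 ± i (complex conjugate pair).
For λ=-1+i: an eigenvector is (-1,1) - i(1,0) = (-1 - i, 1).
A real fundamental pair from Re and Im of e^((-1+i)t)v: X_1 = e^(-t)(cos(t)·(-1,1) + sin(t)·(1,0)), X_2 = e^(-t)(sin(t)·(-1,1) - cos(t)·(1,0)).
General solution: K_1X_1 + K_2X_2.

x(t) = K_1e^(-t)sin(t) - K_1e^(-t)cos(t) - K_2e^(-t)sin(t) - K_2e^(-t)cos(t), z(t) = K_1e^(-t)cos(t) + K_2e^(-t)sin(t)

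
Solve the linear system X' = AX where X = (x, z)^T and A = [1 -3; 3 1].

Coefficient matrix A = [[1, -3], [3, 1]].
Characteristic polynomial det(A - λI) = λ^2 - 2λ + 10 = 0.
Eigenvalues λ = 1 ± 3i (complex conjugate pair).
For λ=1+3i: an eigenvector is (0,-1) - i(1,0) = (0 - i, -1).
A real fundamental pair from Re and Im of e^((1+3i)t)v: X_1 = e^(t)(cos(3t)·(0,-1) + sin(3t)·(1,0)), X_2 = e^(t)(sin(3t)·(0,-1) - cos(3t)·(1,0)).
General solution: c_1X_1 + c_2X_2.

x(t) = c_1e^(t)sin(3t) - c_2e^(t)cos(3t), z(t) = -c_1e^(t)cos(3t) - c_2e^(t)sin(3t)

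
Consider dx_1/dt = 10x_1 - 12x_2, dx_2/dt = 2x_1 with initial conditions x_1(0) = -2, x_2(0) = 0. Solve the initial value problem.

x_1(t) = -6e^(6t) + 4e^(4t), x_2(t) = -2e^(6t) + 2e^(4t)

Coefficient matrix A = [[10, -12], [2, 0]].
Characteristic polynomial det(A - λI) = λ^2 - 10λ + 24 = 0.
Eigenvalues λ = 6, 4.
For λ=6: (A-λI) row 1 is [4, -12], so an eigenvector is (-3, -1).
For λ=4: (A-λI) row 1 is [6, -12], so an eigenvector is (-2, -1).
General solution: K_1e^(6t)(-3,-1) + K_2e^(4t)(-2,-1).
Applying x_1(0)=-2, x_2(0)=0 gives K_1=2, K_2=-2.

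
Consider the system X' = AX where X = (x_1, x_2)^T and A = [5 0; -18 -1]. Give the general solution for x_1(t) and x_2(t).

Coefficient matrix A = [[5, 0], [-18, -1]].
Characteristic polynomial det(A - λI) = λ^2 - 4λ - 5 = 0.
Eigenvalues λ = 5, -1.
For λ=5: (A-λI) row 2 is [-18, -6], so an eigenvector is (-1, 3).
For λ=-1: (A-λI) row 1 is [6, 0], so an eigenvector is (0, 1).
General solution: K_1e^(5t)(-1,3) + K_2e^(-t)(0,1).

x_1(t) = -K_1e^(5t), x_2(t) = 3K_1e^(5t) + K_2e^(-t)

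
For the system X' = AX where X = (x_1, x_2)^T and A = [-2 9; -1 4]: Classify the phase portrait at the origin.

A = [[-2,9],[-1,4]]; det(A-λI) = λ^2 - 2λ + 1.
repeated λ = 1 with a single eigenvector.

unstable improper node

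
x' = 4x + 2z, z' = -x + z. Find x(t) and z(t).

x(t) = K_1e^(2t) - 2K_2e^(3t), z(t) = -K_1e^(2t) + K_2e^(3t)

Coefficient matrix A = [[4, 2], [-1, 1]].
Characteristic polynomial det(A - λI) = λ^2 - 5λ + 6 = 0.
Eigenvalues λ = 2, 3.
For λ=2: (A-λI) row 1 is [2, 2], so an eigenvector is (1, -1).
For λ=3: (A-λI) row 1 is [1, 2], so an eigenvector is (-2, 1).
General solution: K_1e^(2t)(1,-1) + K_2e^(3t)(-2,1).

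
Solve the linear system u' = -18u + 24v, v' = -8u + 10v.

u(t) = 2C_1e^(-6t) + 3C_2e^(-2t), v(t) = C_1e^(-6t) + 2C_2e^(-2t)

Coefficient matrix A = [[-18, 24], [-8, 10]].
Characteristic polynomial det(A - λI) = λ^2 + 8λ + 12 = 0.
Eigenvalues λ = -6, -2.
For λ=-6: (A-λI) row 1 is [-12, 24], so an eigenvector is (2, 1).
For λ=-2: (A-λI) row 1 is [-16, 24], so an eigenvector is (3, 2).
General solution: C_1e^(-6t)(2,1) + C_2e^(-2t)(3,2).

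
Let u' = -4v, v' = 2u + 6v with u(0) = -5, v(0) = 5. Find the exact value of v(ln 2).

A = [[0,-4],[2,6]]; eigenvalues λ = 4, 2.
Eigenvectors: (1,-1) for λ=4, (2,-1) for λ=2.
From the initial condition, c_1 = -5, c_2 = 0.
v(ln 2) = (-5)(2^4)(-1) + (0)(2^2)(-1) = 80.

80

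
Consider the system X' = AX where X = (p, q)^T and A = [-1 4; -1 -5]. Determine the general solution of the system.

Coefficient matrix A = [[-1, 4], [-1, -5]].
Characteristic polynomial det(A - λI) = λ^2 + 6λ + 9 = 0.
Single eigenvalue λ = -3 with algebraic multiplicity 2.
Eigenvector v = (-2,1); generalized eigenvector w with (A-λI)w=v is (1,-1).
General solution: e^(-3t)[C_1·v + C_2·(t·v + w)].

p(t) = -2C_1e^(-3t) - 2C_2te^(-3t) + C_2e^(-3t), q(t) = C_1e^(-3t) + C_2te^(-3t) - C_2e^(-3t)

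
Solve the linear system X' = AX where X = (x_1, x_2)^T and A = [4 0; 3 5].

Coefficient matrix A = [[4, 0], [3, 5]].
Characteristic polynomial det(A - λI) = λ^2 - 9λ + 20 = 0.
Eigenvalues λ = 5, 4.
For λ=5: (A-λI) row 1 is [-1, 0], so an eigenvector is (0, -1).
For λ=4: (A-λI) row 2 is [3, 1], so an eigenvector is (1, -3).
General solution: C_1e^(5t)(0,-1) + C_2e^(4t)(1,-3).

x_1(t) = C_2e^(4t), x_2(t) = -C_1e^(5t) - 3C_2e^(4t)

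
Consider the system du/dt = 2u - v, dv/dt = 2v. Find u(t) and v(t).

u(t) = -K_1e^(2t) - K_2te^(2t) - 3K_2e^(2t), v(t) = K_2e^(2t)

Coefficient matrix A = [[2, -1], [0, 2]].
Characteristic polynomial det(A - λI) = λ^2 - 4λ + 4 = 0.
Single eigenvalue λ = 2 with algebraic multiplicity 2.
Eigenvector v = (-1,0); generalized eigenvector w with (A-λI)w=v is (-3,1).
General solution: e^(2t)[K_1·v + K_2·(t·v + w)].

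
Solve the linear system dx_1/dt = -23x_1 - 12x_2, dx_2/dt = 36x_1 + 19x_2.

Coefficient matrix A = [[-23, -12], [36, 19]].
Characteristic polynomial det(A - λI) = λ^2 + 4λ - 5 = 0.
Eigenvalues λ = -5, 1.
For λ=-5: (A-λI) row 1 is [-18, -12], so an eigenvector is (2, -3).
For λ=1: (A-λI) row 1 is [-24, -12], so an eigenvector is (-1, 2).
General solution: K_1e^(-5t)(2,-3) + K_2e^(t)(-1,2).

x_1(t) = 2K_1e^(-5t) - K_2e^(t), x_2(t) = -3K_1e^(-5t) + 2K_2e^(t)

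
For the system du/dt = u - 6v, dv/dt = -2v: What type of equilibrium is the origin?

saddle

A = [[1,-6],[0,-2]]; det(A-λI) = λ^2 + λ - 2.
λ = -2, 1: opposite signs.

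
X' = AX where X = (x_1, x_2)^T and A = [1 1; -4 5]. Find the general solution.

x_1(t) = c_1e^(3t) + c_2te^(3t), x_2(t) = 2c_1e^(3t) + 2c_2te^(3t) + c_2e^(3t)

Coefficient matrix A = [[1, 1], [-4, 5]].
Characteristic polynomial det(A - λI) = λ^2 - 6λ + 9 = 0.
Single eigenvalue λ = 3 with algebraic multiplicity 2.
Eigenvector v = (1,2); generalized eigenvector w with (A-λI)w=v is (0,1).
General solution: e^(3t)[c_1·v + c_2·(t·v + w)].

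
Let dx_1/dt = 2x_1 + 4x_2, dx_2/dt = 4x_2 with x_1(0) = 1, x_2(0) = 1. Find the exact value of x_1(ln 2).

28

A = [[2,4],[0,4]]; eigenvalues λ = 4, 2.
Eigenvectors: (2,1) for λ=4, (1,0) for λ=2.
From the initial condition, c_1 = 1, c_2 = -1.
x_1(ln 2) = (1)(2^4)(2) + (-1)(2^2)(1) = 28.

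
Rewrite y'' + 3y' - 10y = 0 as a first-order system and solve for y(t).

Let x_1 = y, x_2 = y'. Then x_1' = x_2 and x_2' = 10x_1 - 3x_2.
A = [[0,1],[10,-3]]; det(A-λI) = λ^2 + 3λ - 10.
Eigenvalues λ = 2, -5 with eigenvectors (1,2), (1,-5).

y(t) = c_1e^(2t) + c_2e^(-5t)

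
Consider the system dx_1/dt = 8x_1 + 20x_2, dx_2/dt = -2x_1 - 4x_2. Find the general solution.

x_1(t) = -3C_1e^(2t)sin(2t) - C_1e^(2t)cos(2t) - C_2e^(2t)sin(2t) + 3C_2e^(2t)cos(2t), x_2(t) = C_1e^(2t)sin(2t) - C_2e^(2t)cos(2t)

Coefficient matrix A = [[8, 20], [-2, -4]].
Characteristic polynomial det(A - λI) = λ^2 - 4λ + 8 = 0.
Eigenvalues λ = 2 ± 2i (complex conjugate pair).
For λ=2+2i: an eigenvector is (-1,0) - i(-3,1) = (-1 + 3i, 0 - i).
A real fundamental pair from Re and Im of e^((2+2i)t)v: X_1 = e^(2t)(cos(2t)·(-1,0) + sin(2t)·(-3,1)), X_2 = e^(2t)(sin(2t)·(-1,0) - cos(2t)·(-3,1)).
General solution: C_1X_1 + C_2X_2.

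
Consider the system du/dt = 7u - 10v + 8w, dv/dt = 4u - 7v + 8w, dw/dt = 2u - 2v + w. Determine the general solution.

u(t) = 3C_1e^(3t) + C_2e^(-3t) + 2C_3e^(t), v(t) = 2C_1e^(3t) + C_2e^(-3t) + 2C_3e^(t), w(t) = C_1e^(3t) + C_3e^(t)

Coefficient matrix A = [[7, -10, 8], [4, -7, 8], [2, -2, 1]].
det(A - λI) = 0 gives eigenvalues λ = 3, -3, 1.
For λ=3: eigenvector (3,2,1).
For λ=-3: eigenvector (1,1,0).
For λ=1: eigenvector (2,2,1).
General solution: C_1e^(3t)(3,2,1) + C_2e^(-3t)(1,1,0) + C_3e^(t)(2,2,1).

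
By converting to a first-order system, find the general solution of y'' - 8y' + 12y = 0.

y(t) = c_1e^(2t) + c_2e^(6t)

Let x_1 = y, x_2 = y'. Then x_1' = x_2 and x_2' = -12x_1 + 8x_2.
A = [[0,1],[-12,8]]; det(A-λI) = λ^2 - 8λ + 12.
Eigenvalues λ = 2, 6 with eigenvectors (1,2), (1,6).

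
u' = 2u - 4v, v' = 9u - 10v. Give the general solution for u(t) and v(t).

u(t) = -2K_1e^(-4t) - 2K_2te^(-4t) - K_2e^(-4t), v(t) = -3K_1e^(-4t) - 3K_2te^(-4t) - K_2e^(-4t)

Coefficient matrix A = [[2, -4], [9, -10]].
Characteristic polynomial det(A - λI) = λ^2 + 8λ + 16 = 0.
Single eigenvalue λ = -4 with algebraic multiplicity 2.
Eigenvector v = (-2,-3); generalized eigenvector w with (A-λI)w=v is (-1,-1).
General solution: e^(-4t)[K_1·v + K_2·(t·v + w)].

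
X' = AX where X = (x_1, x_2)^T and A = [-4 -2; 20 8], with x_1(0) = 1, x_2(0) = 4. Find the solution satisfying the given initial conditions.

x_1(t) = -7e^(2t)sin(2t) + e^(2t)cos(2t), x_2(t) = 22e^(2t)sin(2t) + 4e^(2t)cos(2t)

Coefficient matrix A = [[-4, -2], [20, 8]].
Characteristic polynomial det(A - λI) = λ^2 - 4λ + 8 = 0.
Eigenvalues λ = 2 ± 2i (complex conjugate pair).
For λ=2+2i: an eigenvector is (1,-3) - i(0,1) = (1, -3 - i).
A real fundamental pair from Re and Im of e^((2+2i)t)v: X_1 = e^(2t)(cos(2t)·(1,-3) + sin(2t)·(0,1)), X_2 = e^(2t)(sin(2t)·(1,-3) - cos(2t)·(0,1)).
General solution: C_1X_1 + C_2X_2.
Applying x_1(0)=1, x_2(0)=4 gives C_1=1, C_2=-7.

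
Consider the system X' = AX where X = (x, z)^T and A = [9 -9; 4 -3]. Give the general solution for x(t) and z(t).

x(t) = -3K_1e^(3t) - 3K_2te^(3t) - 2K_2e^(3t), z(t) = -2K_1e^(3t) - 2K_2te^(3t) - K_2e^(3t)

Coefficient matrix A = [[9, -9], [4, -3]].
Characteristic polynomial det(A - λI) = λ^2 - 6λ + 9 = 0.
Single eigenvalue λ = 3 with algebraic multiplicity 2.
Eigenvector v = (-3,-2); generalized eigenvector w with (A-λI)w=v is (-2,-1).
General solution: e^(3t)[K_1·v + K_2·(t·v + w)].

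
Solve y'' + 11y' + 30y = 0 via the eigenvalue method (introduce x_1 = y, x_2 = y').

y(t) = c_1e^(-5t) + c_2e^(-6t)

Let x_1 = y, x_2 = y'. Then x_1' = x_2 and x_2' = -30x_1 - 11x_2.
A = [[0,1],[-30,-11]]; det(A-λI) = λ^2 + 11λ + 30.
Eigenvalues λ = -5, -6 with eigenvectors (1,-5), (1,-6).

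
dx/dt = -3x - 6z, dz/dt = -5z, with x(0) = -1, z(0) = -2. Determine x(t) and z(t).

x(t) = 5e^(-3t) - 6e^(-5t), z(t) = -2e^(-5t)

Coefficient matrix A = [[-3, -6], [0, -5]].
Characteristic polynomial det(A - λI) = λ^2 + 8λ + 15 = 0.
Eigenvalues λ = -5, -3.
For λ=-5: (A-λI) row 1 is [2, -6], so an eigenvector is (3, 1).
For λ=-3: (A-λI) row 1 is [0, -6], so an eigenvector is (1, 0).
General solution: K_1e^(-5t)(3,1) + K_2e^(-3t)(1,0).
Applying x(0)=-1, z(0)=-2 gives K_1=-2, K_2=5.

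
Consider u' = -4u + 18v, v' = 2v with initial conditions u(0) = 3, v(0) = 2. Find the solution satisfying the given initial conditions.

Coefficient matrix A = [[-4, 18], [0, 2]].
Characteristic polynomial det(A - λI) = λ^2 + 2λ - 8 = 0.
Eigenvalues λ = -4, 2.
For λ=-4: (A-λI) row 1 is [0, 18], so an eigenvector is (-1, 0).
For λ=2: (A-λI) row 1 is [-6, 18], so an eigenvector is (-3, -1).
General solution: C_1e^(-4t)(-1,0) + C_2e^(2t)(-3,-1).
Applying u(0)=3, v(0)=2 gives C_1=3, C_2=-2.

u(t) = 6e^(2t) - 3e^(-4t), v(t) = 2e^(2t)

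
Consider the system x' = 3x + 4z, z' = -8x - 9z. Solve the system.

x(t) = K_1e^(-5t) + K_2e^(-t), z(t) = -2K_1e^(-5t) - K_2e^(-t)

Coefficient matrix A = [[3, 4], [-8, -9]].
Characteristic polynomial det(A - λI) = λ^2 + 6λ + 5 = 0.
Eigenvalues λ = -5, -1.
For λ=-5: (A-λI) row 1 is [8, 4], so an eigenvector is (1, -2).
For λ=-1: (A-λI) row 1 is [4, 4], so an eigenvector is (1, -1).
General solution: K_1e^(-5t)(1,-2) + K_2e^(-t)(1,-1).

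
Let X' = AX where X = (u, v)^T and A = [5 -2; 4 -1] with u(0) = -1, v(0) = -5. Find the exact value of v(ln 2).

8

A = [[5,-2],[4,-1]]; eigenvalues λ = 3, 1.
Eigenvectors: (-1,-1) for λ=3, (-1,-2) for λ=1.
From the initial condition, c_1 = -3, c_2 = 4.
v(ln 2) = (-3)(2^3)(-1) + (4)(2^1)(-2) = 8.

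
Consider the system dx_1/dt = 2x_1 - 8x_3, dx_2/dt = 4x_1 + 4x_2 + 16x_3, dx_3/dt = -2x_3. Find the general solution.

x_1(t) = 2c_1e^(-2t) + c_3e^(2t), x_2(t) = -4c_1e^(-2t) + c_2e^(4t) - 2c_3e^(2t), x_3(t) = c_1e^(-2t)

Coefficient matrix A = [[2, 0, -8], [4, 4, 16], [0, 0, -2]].
det(A - λI) = 0 gives eigenvalues λ = -2, 4, 2.
For λ=-2: eigenvector (2,-4,1).
For λ=4: eigenvector (0,1,0).
For λ=2: eigenvector (1,-2,0).
General solution: c_1e^(-2t)(2,-4,1) + c_2e^(4t)(0,1,0) + c_3e^(2t)(1,-2,0).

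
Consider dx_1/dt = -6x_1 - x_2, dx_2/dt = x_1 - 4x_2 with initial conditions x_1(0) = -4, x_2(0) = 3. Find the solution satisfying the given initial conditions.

Coefficient matrix A = [[-6, -1], [1, -4]].
Characteristic polynomial det(A - λI) = λ^2 + 10λ + 25 = 0.
Single eigenvalue λ = -5 with algebraic multiplicity 2.
Eigenvector v = (-1,1); generalized eigenvector w with (A-λI)w=v is (-1,2).
General solution: e^(-5t)[C_1·v + C_2·(t·v + w)].
Applying x_1(0)=-4, x_2(0)=3 gives C_1=5, C_2=-1.

x_1(t) = te^(-5t) - 4e^(-5t), x_2(t) = -te^(-5t) + 3e^(-5t)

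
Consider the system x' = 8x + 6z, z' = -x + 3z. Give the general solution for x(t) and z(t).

x(t) = -2c_1e^(5t) - 3c_2e^(6t), z(t) = c_1e^(5t) + c_2e^(6t)

Coefficient matrix A = [[8, 6], [-1, 3]].
Characteristic polynomial det(A - λI) = λ^2 - 11λ + 30 = 0.
Eigenvalues λ = 5, 6.
For λ=5: (A-λI) row 1 is [3, 6], so an eigenvector is (-2, 1).
For λ=6: (A-λI) row 1 is [2, 6], so an eigenvector is (-3, 1).
General solution: c_1e^(5t)(-2,1) + c_2e^(6t)(-3,1).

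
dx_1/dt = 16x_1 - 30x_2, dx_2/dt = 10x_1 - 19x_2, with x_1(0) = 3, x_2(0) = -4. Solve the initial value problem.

Coefficient matrix A = [[16, -30], [10, -19]].
Characteristic polynomial det(A - λI) = λ^2 + 3λ - 4 = 0.
Eigenvalues λ = -4, 1.
For λ=-4: (A-λI) row 1 is [20, -30], so an eigenvector is (3, 2).
For λ=1: (A-λI) row 1 is [15, -30], so an eigenvector is (2, 1).
General solution: K_1e^(-4t)(3,2) + K_2e^(t)(2,1).
Applying x_1(0)=3, x_2(0)=-4 gives K_1=-11, K_2=18.

x_1(t) = 36e^(t) - 33e^(-4t), x_2(t) = 18e^(t) - 22e^(-4t)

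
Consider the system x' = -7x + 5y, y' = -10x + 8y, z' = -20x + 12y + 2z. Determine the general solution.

x(t) = K_1e^(-2t) + K_2e^(3t), y(t) = K_1e^(-2t) + 2K_2e^(3t), z(t) = 2K_1e^(-2t) + 4K_2e^(3t) + K_3e^(2t)

Coefficient matrix A = [[-7, 5, 0], [-10, 8, 0], [-20, 12, 2]].
det(A - λI) = 0 gives eigenvalues λ = -2, 3, 2.
For λ=-2: eigenvector (1,1,2).
For λ=3: eigenvector (1,2,4).
For λ=2: eigenvector (0,0,1).
General solution: K_1e^(-2t)(1,1,2) + K_2e^(3t)(1,2,4) + K_3e^(2t)(0,0,1).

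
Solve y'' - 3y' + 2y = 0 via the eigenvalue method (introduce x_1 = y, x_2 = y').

Let x_1 = y, x_2 = y'. Then x_1' = x_2 and x_2' = -2x_1 + 3x_2.
A = [[0,1],[-2,3]]; det(A-λI) = λ^2 - 3λ + 2.
Eigenvalues λ = 1, 2 with eigenvectors (1,1), (1,2).

y(t) = C_1e^(t) + C_2e^(2t)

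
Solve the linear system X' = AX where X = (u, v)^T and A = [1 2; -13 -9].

Coefficient matrix A = [[1, 2], [-13, -9]].
Characteristic polynomial det(A - λI) = λ^2 + 8λ + 17 = 0.
Eigenvalues λ = -4 ± i (complex conjugate pair).
For λ=-4+i: an eigenvector is (1,-2) - i(1,-3) = (1 - i, -2 + 3i).
A real fundamental pair from Re and Im of e^((-4+i)t)v: X_1 = e^(-4t)(cos(t)·(1,-2) + sin(t)·(1,-3)), X_2 = e^(-4t)(sin(t)·(1,-2) - cos(t)·(1,-3)).
General solution: K_1X_1 + K_2X_2.

u(t) = K_1e^(-4t)sin(t) + K_1e^(-4t)cos(t) + K_2e^(-4t)sin(t) - K_2e^(-4t)cos(t), v(t) = -3K_1e^(-4t)sin(t) - 2K_1e^(-4t)cos(t) - 2K_2e^(-4t)sin(t) + 3K_2e^(-4t)cos(t)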